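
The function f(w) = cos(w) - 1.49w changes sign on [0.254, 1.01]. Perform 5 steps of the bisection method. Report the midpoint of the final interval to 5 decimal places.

0.57294

f(0.254000) = 0.589455, f(1.010000) = -0.973039 (opposite signs)
step 1: m = 0.632000, f(m) = -0.134832 < 0 → root in [0.254000, 0.632000]
step 2: m = 0.443000, f(m) = 0.243400 > 0 → root in [0.443000, 0.632000]
step 3: m = 0.537500, f(m) = 0.058116 > 0 → root in [0.537500, 0.632000]
step 4: m = 0.584750, f(m) = -0.037427 < 0 → root in [0.537500, 0.584750]
step 5: m = 0.561125, f(m) = 0.010581 > 0 → root in [0.561125, 0.584750]
Midpoint of [0.561125, 0.584750] = 0.572937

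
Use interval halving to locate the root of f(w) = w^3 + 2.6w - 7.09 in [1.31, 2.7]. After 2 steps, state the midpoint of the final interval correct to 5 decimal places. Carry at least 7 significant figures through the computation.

f(1.310000) = -1.435909, f(2.700000) = 19.613000 (opposite signs)
step 1: m = 2.005000, f(m) = 6.183150 > 0 → root in [1.310000, 2.005000]
step 2: m = 1.657500, f(m) = 1.773160 > 0 → root in [1.310000, 1.657500]
Midpoint of [1.310000, 1.657500] = 1.483750

1.48375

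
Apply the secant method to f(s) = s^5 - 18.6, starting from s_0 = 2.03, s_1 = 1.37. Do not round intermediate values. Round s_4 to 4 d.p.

1.7840

f(s_0) = 15.873088, f(s_1) = -13.773828
s_2 = 1.370000 - (-13.773828)·(1.370000 - 2.030000)/(-13.773828 - (15.873088)) = 1.676633; f(s_2) = -5.350783
s_3 = 1.676633 - (-5.350783)·(1.676633 - 1.370000)/(-5.350783 - (-13.773828)) = 1.871423; f(s_3) = 4.354102
s_4 = 1.871423 - (4.354102)·(1.871423 - 1.676633)/(4.354102 - (-5.350783)) = 1.784031; f(s_4) = -0.527778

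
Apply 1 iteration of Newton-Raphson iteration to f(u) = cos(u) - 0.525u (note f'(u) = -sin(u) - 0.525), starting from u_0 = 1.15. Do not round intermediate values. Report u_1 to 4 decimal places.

1.0142

u_0 = 1.150000: f = -0.195263, f' = -1.437764 → u_1 = 1.150000 - (-0.195263)/(-1.437764) = 1.014190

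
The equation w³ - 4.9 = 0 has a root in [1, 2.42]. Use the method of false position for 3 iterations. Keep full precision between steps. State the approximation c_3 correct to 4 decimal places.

1.6655

f(1.000000) = -3.900000, f(2.420000) = 9.272488
step 1: c = 1.420422, f(c) = -2.034160 < 0 → new bracket [1.420422, 2.420000]
step 2: c = 1.600254, f(c) = -0.802048 < 0 → new bracket [1.600254, 2.420000]
step 3: c = 1.665515, f(c) = -0.279959 < 0 → new bracket [1.665515, 2.420000]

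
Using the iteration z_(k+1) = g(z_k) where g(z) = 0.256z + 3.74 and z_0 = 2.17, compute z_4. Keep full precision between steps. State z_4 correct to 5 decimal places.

z_1 = g(2.170000) = 4.295520
z_2 = g(4.295520) = 4.839653
z_3 = g(4.839653) = 4.978951
z_4 = g(4.978951) = 5.014612

5.01461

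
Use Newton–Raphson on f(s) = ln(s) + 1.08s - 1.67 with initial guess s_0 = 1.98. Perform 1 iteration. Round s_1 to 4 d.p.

Newton update: s ← s − f(s)/f'(s).
f'(s) = 1/s + 1.08
s_0 = 1.980000: f = 1.151497, f' = 1.585051 → s_1 = 1.980000 - (1.151497)/(1.585051) = 1.253527

1.2535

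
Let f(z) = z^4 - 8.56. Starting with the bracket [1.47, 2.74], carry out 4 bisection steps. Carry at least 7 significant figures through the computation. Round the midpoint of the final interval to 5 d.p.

f(1.470000) = -3.890511, f(2.740000) = 47.804058 (opposite signs)
step 1: m = 2.105000, f(m) = 11.073983 > 0 → root in [1.470000, 2.105000]
step 2: m = 1.787500, f(m) = 1.649023 > 0 → root in [1.470000, 1.787500]
step 3: m = 1.628750, f(m) = -1.522511 < 0 → root in [1.628750, 1.787500]
step 4: m = 1.708125, f(m) = -0.047079 < 0 → root in [1.708125, 1.787500]
Midpoint of [1.708125, 1.787500] = 1.747813

1.74781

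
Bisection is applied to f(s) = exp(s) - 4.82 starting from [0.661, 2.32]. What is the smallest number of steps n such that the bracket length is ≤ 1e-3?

11

Initial width b − a = 2.32 − 0.661 = 1.659000.
After n steps the width is (b−a)/2^n; need (b−a)/2^n ≤ 1e-3.
So n ≥ log₂(1.659000/1e-3) = log₂(1659.0000) ≈ 10.6961.
Hence n = 11.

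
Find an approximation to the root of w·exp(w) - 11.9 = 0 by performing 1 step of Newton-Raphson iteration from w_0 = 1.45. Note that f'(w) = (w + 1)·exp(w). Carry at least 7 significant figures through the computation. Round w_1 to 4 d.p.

w_0 = 1.450000: f = -5.718484, f' = 10.444631 → w_1 = 1.450000 - (-5.718484)/(10.444631) = 1.997505

1.9975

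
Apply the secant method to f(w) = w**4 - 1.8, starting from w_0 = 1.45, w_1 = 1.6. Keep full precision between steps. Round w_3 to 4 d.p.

1.2015

f(w_0) = 2.620506, f(w_1) = 4.753600
w_2 = 1.600000 - (4.753600)·(1.600000 - 1.450000)/(4.753600 - (2.620506)) = 1.265725; f(w_2) = 0.766595
w_3 = 1.265725 - (0.766595)·(1.265725 - 1.600000)/(0.766595 - (4.753600)) = 1.201453; f(w_3) = 0.283660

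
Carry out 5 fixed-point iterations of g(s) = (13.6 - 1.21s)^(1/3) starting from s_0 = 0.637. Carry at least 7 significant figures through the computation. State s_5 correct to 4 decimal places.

s_1 = g(0.637000) = 2.340993
s_2 = g(2.340993) = 2.208192
s_3 = g(2.208192) = 2.219123
s_4 = g(2.219123) = 2.218227
s_5 = g(2.218227) = 2.218301

2.2183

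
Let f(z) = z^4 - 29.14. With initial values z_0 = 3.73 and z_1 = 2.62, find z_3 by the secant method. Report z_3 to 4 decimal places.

2.3497

Secant update: z_(k+1) = z_k − f(z_k)·(z_k − z_(k-1))/(f(z_k) − f(z_(k-1))).
f(z_0) = 164.428786, f(z_1) = 17.979987
z_2 = 2.620000 - (17.979987)·(2.620000 - 3.730000)/(17.979987 - (164.428786)) = 2.483722; f(z_2) = 8.915003
z_3 = 2.483722 - (8.915003)·(2.483722 - 2.620000)/(8.915003 - (17.979987)) = 2.349698; f(z_3) = 1.342344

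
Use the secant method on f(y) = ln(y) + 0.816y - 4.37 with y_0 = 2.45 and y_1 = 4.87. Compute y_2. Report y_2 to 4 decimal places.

f(y_0) = -1.474712, f(y_1) = 1.187014
y_2 = 4.870000 - (1.187014)·(4.870000 - 2.450000)/(1.187014 - (-1.474712)) = 3.790785; f(y_2) = 0.055854

3.7908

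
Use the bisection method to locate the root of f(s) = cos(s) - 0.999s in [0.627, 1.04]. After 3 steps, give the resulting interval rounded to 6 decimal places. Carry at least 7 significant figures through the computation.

[0.730250, 0.781875]

f(0.627000) = 0.183418, f(1.040000) = -0.532740 (opposite signs)
step 1: m = 0.833500, f(m) = -0.160378 < 0 → root in [0.627000, 0.833500]
step 2: m = 0.730250, f(m) = 0.015488 > 0 → root in [0.730250, 0.833500]
step 3: m = 0.781875, f(m) = -0.071499 < 0 → root in [0.730250, 0.781875]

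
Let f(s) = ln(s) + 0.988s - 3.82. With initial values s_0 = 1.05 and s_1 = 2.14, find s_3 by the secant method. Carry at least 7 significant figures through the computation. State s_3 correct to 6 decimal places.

f(s_0) = -2.733810, f(s_1) = -0.944874
s_2 = 2.140000 - (-0.944874)·(2.140000 - 1.050000)/(-0.944874 - (-2.733810)) = 2.715713; f(s_2) = -0.137822
s_3 = 2.715713 - (-0.137822)·(2.715713 - 2.140000)/(-0.137822 - (-0.944874)) = 2.814028; f(s_3) = -0.005124

2.814028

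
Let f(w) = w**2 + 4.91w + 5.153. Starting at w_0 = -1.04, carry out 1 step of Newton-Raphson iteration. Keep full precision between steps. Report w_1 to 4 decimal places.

-1.4387

f'(w) = 2w + 4.91
w_0 = -1.040000: f = 1.128200, f' = 2.830000 → w_1 = -1.040000 - (1.128200)/(2.830000) = -1.438657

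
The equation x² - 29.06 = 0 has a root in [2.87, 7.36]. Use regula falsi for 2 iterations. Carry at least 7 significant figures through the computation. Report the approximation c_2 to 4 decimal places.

f(2.870000) = -20.823100, f(7.360000) = 25.109600
step 1: c = 4.905494, f(c) = -4.996132 < 0 → new bracket [4.905494, 7.360000]
step 2: c = 5.312826, f(c) = -0.833880 < 0 → new bracket [5.312826, 7.360000]

5.3128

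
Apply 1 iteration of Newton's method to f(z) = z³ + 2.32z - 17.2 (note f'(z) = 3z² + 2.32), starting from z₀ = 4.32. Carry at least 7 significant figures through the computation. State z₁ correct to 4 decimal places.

3.0604

z_0 = 4.320000: f = 73.443968, f' = 58.307200 → z_1 = 4.320000 - (73.443968)/(58.307200) = 3.060396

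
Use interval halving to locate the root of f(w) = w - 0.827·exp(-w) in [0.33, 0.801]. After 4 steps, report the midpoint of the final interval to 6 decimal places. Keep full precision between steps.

f(0.330000) = -0.264550, f(0.801000) = 0.429776 (opposite signs)
step 1: m = 0.565500, f(m) = 0.095701 > 0 → root in [0.330000, 0.565500]
step 2: m = 0.447750, f(m) = -0.080756 < 0 → root in [0.447750, 0.565500]
step 3: m = 0.506625, f(m) = 0.008336 > 0 → root in [0.447750, 0.506625]
step 4: m = 0.477187, f(m) = -0.035988 < 0 → root in [0.477187, 0.506625]
Midpoint of [0.477187, 0.506625] = 0.491906

0.491906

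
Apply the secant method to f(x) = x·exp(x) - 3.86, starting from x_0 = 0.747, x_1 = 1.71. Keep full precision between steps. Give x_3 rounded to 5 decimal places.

1.12955

f(x_0) = -2.283338, f(x_1) = 5.594524
x_2 = 1.710000 - (5.594524)·(1.710000 - 0.747000)/(5.594524 - (-2.283338)) = 1.026118; f(x_2) = -0.996911
x_3 = 1.026118 - (-0.996911)·(1.026118 - 1.710000)/(-0.996911 - (5.594524)) = 1.129551; f(x_3) = -0.364869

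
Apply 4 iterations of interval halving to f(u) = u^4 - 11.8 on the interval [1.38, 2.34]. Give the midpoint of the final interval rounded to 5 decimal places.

1.83000

f(1.380000) = -8.173261, f(2.340000) = 18.182195 (opposite signs)
step 1: m = 1.860000, f(m) = 0.168832 > 0 → root in [1.380000, 1.860000]
step 2: m = 1.620000, f(m) = -4.912525 < 0 → root in [1.620000, 1.860000]
step 3: m = 1.740000, f(m) = -2.633638 < 0 → root in [1.740000, 1.860000]
step 4: m = 1.800000, f(m) = -1.302400 < 0 → root in [1.800000, 1.860000]
Midpoint of [1.800000, 1.860000] = 1.830000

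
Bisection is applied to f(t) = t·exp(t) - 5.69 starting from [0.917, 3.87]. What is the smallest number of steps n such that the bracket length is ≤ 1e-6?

22

Initial width b − a = 3.87 − 0.917 = 2.953000.
After n steps the width is (b−a)/2^n; need (b−a)/2^n ≤ 1e-6.
So n ≥ log₂(2.953000/1e-6) = log₂(2953000.0000) ≈ 21.4937.
Hence n = 22.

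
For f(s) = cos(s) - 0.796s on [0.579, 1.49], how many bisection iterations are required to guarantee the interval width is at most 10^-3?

10

Initial width b − a = 1.49 − 0.579 = 0.911000.
After n steps the width is (b−a)/2^n; need (b−a)/2^n ≤ 10^-3.
So n ≥ log₂(0.911000/10^-3) = log₂(911.0000) ≈ 9.8313.
Hence n = 10.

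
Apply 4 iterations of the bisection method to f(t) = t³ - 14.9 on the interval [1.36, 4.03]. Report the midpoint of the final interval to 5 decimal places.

2.44469

f(1.360000) = -12.384544, f(4.030000) = 50.550827 (opposite signs)
step 1: m = 2.695000, f(m) = 4.673852 > 0 → root in [1.360000, 2.695000]
step 2: m = 2.027500, f(m) = -6.565442 < 0 → root in [2.027500, 2.695000]
step 3: m = 2.361250, f(m) = -1.734847 < 0 → root in [2.361250, 2.695000]
step 4: m = 2.528125, f(m) = 1.258299 > 0 → root in [2.361250, 2.528125]
Midpoint of [2.361250, 2.528125] = 2.444688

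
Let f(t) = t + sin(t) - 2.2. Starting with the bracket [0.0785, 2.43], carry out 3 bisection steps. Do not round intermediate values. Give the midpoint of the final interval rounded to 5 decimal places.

f(0.078500) = -2.043081, f(2.430000) = 0.883041 (opposite signs)
step 1: m = 1.254250, f(m) = 0.004566 > 0 → root in [0.078500, 1.254250]
step 2: m = 0.666375, f(m) = -0.915484 < 0 → root in [0.666375, 1.254250]
step 3: m = 0.960313, f(m) = -0.420317 < 0 → root in [0.960313, 1.254250]
Midpoint of [0.960313, 1.254250] = 1.107281

1.10728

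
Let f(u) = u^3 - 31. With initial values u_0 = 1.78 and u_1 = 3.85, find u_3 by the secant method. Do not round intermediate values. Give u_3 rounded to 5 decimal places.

3.07073

f(u_0) = -25.360248, f(u_1) = 26.066625
u_2 = 3.850000 - (26.066625)·(3.850000 - 1.780000)/(26.066625 - (-25.360248)) = 2.800784; f(u_2) = -9.029562
u_3 = 2.800784 - (-9.029562)·(2.800784 - 3.850000)/(-9.029562 - (26.066625)) = 3.070727; f(u_3) = -2.045010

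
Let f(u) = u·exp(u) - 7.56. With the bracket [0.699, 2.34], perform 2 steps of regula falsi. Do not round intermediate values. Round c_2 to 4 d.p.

f(0.699000) = -6.153794, f(2.340000) = 16.732094
step 1: c = 1.140249, f(c) = -3.993817 < 0 → new bracket [1.140249, 2.340000]
step 2: c = 1.371437, f(c) = -2.155151 < 0 → new bracket [1.371437, 2.340000]

1.3714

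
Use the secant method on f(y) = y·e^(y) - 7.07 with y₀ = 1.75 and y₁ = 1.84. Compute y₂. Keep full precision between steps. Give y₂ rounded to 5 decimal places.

f(y_0) = 3.000555, f(y_1) = 4.515630
y_2 = 1.840000 - (4.515630)·(1.840000 - 1.750000)/(4.515630 - (3.000555)) = 1.571758; f(y_2) = 0.498183

1.57176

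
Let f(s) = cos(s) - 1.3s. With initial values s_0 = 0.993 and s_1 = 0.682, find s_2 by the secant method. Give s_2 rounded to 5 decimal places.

0.62794

Secant update: s_(k+1) = s_k − f(s_k)·(s_k − s_(k-1))/(f(s_k) − f(s_(k-1))).
f(s_0) = -0.744721, f(s_1) = -0.110286
s_2 = 0.682000 - (-0.110286)·(0.682000 - 0.993000)/(-0.110286 - (-0.744721)) = 0.627938; f(s_2) = -0.007078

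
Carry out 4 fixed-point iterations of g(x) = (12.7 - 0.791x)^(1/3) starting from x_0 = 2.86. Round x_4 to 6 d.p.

x_1 = g(2.860000) = 2.185423
x_2 = g(2.185423) = 2.222046
x_3 = g(2.222046) = 2.220089
x_4 = g(2.220089) = 2.220194

2.220194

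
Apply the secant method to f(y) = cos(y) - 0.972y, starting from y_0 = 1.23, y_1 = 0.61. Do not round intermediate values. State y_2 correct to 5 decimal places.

0.73920

Secant update: y_(k+1) = y_k − f(y_k)·(y_k − y_(k-1))/(f(y_k) − f(y_(k-1))).
f(y_0) = -0.861322, f(y_1) = 0.226728
y_2 = 0.610000 - (0.226728)·(0.610000 - 1.230000)/(0.226728 - (-0.861322)) = 0.739196; f(y_2) = 0.020513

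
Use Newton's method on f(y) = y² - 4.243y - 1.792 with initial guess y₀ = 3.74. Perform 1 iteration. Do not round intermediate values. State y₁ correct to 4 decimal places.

Newton update: y ← y − f(y)/f'(y).
f'(y) = 2y - 4.243
y_0 = 3.740000: f = -3.673220, f' = 3.237000 → y_1 = 3.740000 - (-3.673220)/(3.237000) = 4.874761

4.8748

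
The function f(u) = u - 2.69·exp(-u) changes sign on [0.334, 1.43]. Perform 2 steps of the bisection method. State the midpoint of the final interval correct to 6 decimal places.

1.019000

f(0.334000) = -1.592185, f(1.430000) = 0.786259 (opposite signs)
step 1: m = 0.882000, f(m) = -0.231537 < 0 → root in [0.882000, 1.430000]
step 2: m = 1.156000, f(m) = 0.309342 > 0 → root in [0.882000, 1.156000]
Midpoint of [0.882000, 1.156000] = 1.019000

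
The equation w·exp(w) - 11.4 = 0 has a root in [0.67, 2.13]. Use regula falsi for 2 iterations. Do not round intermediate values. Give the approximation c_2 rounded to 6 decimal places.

False-position update: c = (a·f(b) − b·f(a))/(f(b) − f(a)); replace the endpoint whose sign matches f(c).
f(0.670000) = -10.090661, f(2.130000) = 6.523666
step 1: c = 1.556727, f(c) = -4.016027 < 0 → new bracket [1.556727, 2.130000]
step 2: c = 1.775166, f(c) = -0.924287 < 0 → new bracket [1.775166, 2.130000]

1.775166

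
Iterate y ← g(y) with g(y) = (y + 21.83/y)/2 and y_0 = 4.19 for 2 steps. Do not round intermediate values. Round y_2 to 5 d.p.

4.67234

y_1 = g(4.190000) = 4.700012
y_2 = g(4.700012) = 4.672340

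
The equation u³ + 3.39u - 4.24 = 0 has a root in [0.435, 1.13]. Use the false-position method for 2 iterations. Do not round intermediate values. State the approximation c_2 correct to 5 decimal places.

0.97346

False-position update: c = (a·f(b) − b·f(a))/(f(b) − f(a)); replace the endpoint whose sign matches f(c).
f(0.435000) = -2.683037, f(1.130000) = 1.033597
step 1: c = 0.936720, f(c) = -0.242598 < 0 → new bracket [0.936720, 1.130000]
step 2: c = 0.973462, f(c) = -0.017485 < 0 → new bracket [0.973462, 1.130000]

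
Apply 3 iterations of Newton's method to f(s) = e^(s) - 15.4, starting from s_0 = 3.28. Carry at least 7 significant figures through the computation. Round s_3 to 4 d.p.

2.7344

f'(s) = e^(s)
s_0 = 3.280000: f = 11.175773, f' = 26.575773 → s_1 = 3.280000 - (11.175773)/(26.575773) = 2.859475
s_1 = 2.859475: f = 2.052365, f' = 17.452365 → s_2 = 2.859475 - (2.052365)/(17.452365) = 2.741877
s_2 = 2.741877: f = 0.116082, f' = 15.516082 → s_3 = 2.741877 - (0.116082)/(15.516082) = 2.734396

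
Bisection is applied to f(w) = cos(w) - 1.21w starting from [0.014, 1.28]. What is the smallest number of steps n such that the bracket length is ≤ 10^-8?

Initial width b − a = 1.28 − 0.014 = 1.266000.
After n steps the width is (b−a)/2^n; need (b−a)/2^n ≤ 10^-8.
So n ≥ log₂(1.266000/10^-8) = log₂(126600000.0000) ≈ 26.9157.
Hence n = 27.

27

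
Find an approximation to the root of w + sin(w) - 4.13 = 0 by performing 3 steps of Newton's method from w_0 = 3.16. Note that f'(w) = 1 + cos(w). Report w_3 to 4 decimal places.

508.7630

w_0 = 3.160000: f = -0.988406, f' = 0.000169 → w_1 = 3.160000 - (-0.988406)/(0.000169) = 5837.549184
w_1 = 5837.549184: f = 5833.872100, f' = 1.891553 → w_2 = 5837.549184 - (5833.872100)/(1.891553) = 2753.378758
w_2 = 2753.378758: f = 2750.223058, f' = 1.225253 → w_3 = 2753.378758 - (2750.223058)/(1.225253) = 508.762986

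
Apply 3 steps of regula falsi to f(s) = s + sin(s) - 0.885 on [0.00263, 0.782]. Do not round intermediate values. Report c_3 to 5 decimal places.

0.45004

f(0.002630) = -0.879740, f(0.782000) = 0.601700
step 1: c = 0.465452, f(c) = 0.029279 > 0 → new bracket [0.002630, 0.465452]
step 2: c = 0.450545, f(c) = 0.001001 > 0 → new bracket [0.002630, 0.450545]
step 3: c = 0.450036, f(c) = 0.000034 > 0 → new bracket [0.002630, 0.450036]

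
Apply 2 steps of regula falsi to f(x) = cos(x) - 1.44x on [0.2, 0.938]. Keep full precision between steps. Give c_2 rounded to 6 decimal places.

False-position update: c = (a·f(b) − b·f(a))/(f(b) − f(a)); replace the endpoint whose sign matches f(c).
f(0.200000) = 0.692067, f(0.938000) = -0.759318
step 1: c = 0.551902, f(c) = 0.056790 > 0 → new bracket [0.551902, 0.938000]
step 2: c = 0.578769, f(c) = 0.003709 > 0 → new bracket [0.578769, 0.938000]

0.578769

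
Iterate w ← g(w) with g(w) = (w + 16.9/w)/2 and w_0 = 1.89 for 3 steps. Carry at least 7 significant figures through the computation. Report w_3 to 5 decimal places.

4.11386

w_1 = g(1.890000) = 5.415899
w_2 = g(5.415899) = 4.268171
w_3 = g(4.268171) = 4.113856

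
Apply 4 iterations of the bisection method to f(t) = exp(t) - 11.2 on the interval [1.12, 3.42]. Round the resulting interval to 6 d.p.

[2.413750, 2.557500]

f(1.120000) = -8.135146, f(3.420000) = 19.369415 (opposite signs)
step 1: m = 2.270000, f(m) = -1.520599 < 0 → root in [2.270000, 3.420000]
step 2: m = 2.845000, f(m) = 6.001559 > 0 → root in [2.270000, 2.845000]
step 3: m = 2.557500, f(m) = 1.703518 > 0 → root in [2.270000, 2.557500]
step 4: m = 2.413750, f(m) = -0.024208 < 0 → root in [2.413750, 2.557500]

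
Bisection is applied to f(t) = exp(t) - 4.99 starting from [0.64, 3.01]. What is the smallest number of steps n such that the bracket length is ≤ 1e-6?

22

Initial width b − a = 3.01 − 0.64 = 2.370000.
After n steps the width is (b−a)/2^n; need (b−a)/2^n ≤ 1e-6.
So n ≥ log₂(2.370000/1e-6) = log₂(2370000.0000) ≈ 21.1765.
Hence n = 22.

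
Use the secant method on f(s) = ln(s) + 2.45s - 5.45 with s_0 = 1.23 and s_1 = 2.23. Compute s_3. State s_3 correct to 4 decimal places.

f(s_0) = -2.229486, f(s_1) = 0.815502
s_2 = 2.230000 - (0.815502)·(2.230000 - 1.230000)/(0.815502 - (-2.229486)) = 1.962182; f(s_2) = 0.031404
s_3 = 1.962182 - (0.031404)·(1.962182 - 2.230000)/(0.031404 - (0.815502)) = 1.951456; f(s_3) = -0.000357

1.9515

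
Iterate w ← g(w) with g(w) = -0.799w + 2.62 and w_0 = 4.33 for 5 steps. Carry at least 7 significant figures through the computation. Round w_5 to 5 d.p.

w_1 = g(4.330000) = -0.839670
w_2 = g(-0.839670) = 3.290896
w_3 = g(3.290896) = -0.009426
w_4 = g(-0.009426) = 2.627532
w_5 = g(2.627532) = 0.520602

0.52060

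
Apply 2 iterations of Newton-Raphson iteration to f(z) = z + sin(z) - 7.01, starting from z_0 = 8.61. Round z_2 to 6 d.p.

f'(z) = 1 + cos(z)
z_0 = 8.610000: f = 2.327573, f' = 0.313970 → z_1 = 8.610000 - (2.327573)/(0.313970) = 1.196639
z_1 = 1.196639: f = -4.882545, f' = 1.365488 → z_2 = 1.196639 - (-4.882545)/(1.365488) = 4.772316

4.772316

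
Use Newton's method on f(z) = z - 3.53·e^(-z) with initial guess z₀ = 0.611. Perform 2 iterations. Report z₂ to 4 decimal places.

1.1333

f'(z) = 1 + 3.53·e^(-z)
z_0 = 0.611000: f = -1.305111, f' = 2.916111 → z_1 = 0.611000 - (-1.305111)/(2.916111) = 1.058552
z_1 = 1.058552: f = -0.166209, f' = 2.224761 → z_2 = 1.058552 - (-0.166209)/(2.224761) = 1.133261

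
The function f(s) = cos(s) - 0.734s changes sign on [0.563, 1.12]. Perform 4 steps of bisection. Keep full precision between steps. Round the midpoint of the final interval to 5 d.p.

f(0.563000) = 0.432416, f(1.120000) = -0.386398 (opposite signs)
step 1: m = 0.841500, f(m) = 0.048684 > 0 → root in [0.841500, 1.120000]
step 2: m = 0.980750, f(m) = -0.163471 < 0 → root in [0.841500, 0.980750]
step 3: m = 0.911125, f(m) = -0.055909 < 0 → root in [0.841500, 0.911125]
step 4: m = 0.876313, f(m) = -0.003224 < 0 → root in [0.841500, 0.876313]
Midpoint of [0.841500, 0.876313] = 0.858906

0.85891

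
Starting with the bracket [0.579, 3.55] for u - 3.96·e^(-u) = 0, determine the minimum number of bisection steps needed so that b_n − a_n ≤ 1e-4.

15

Initial width b − a = 3.55 − 0.579 = 2.971000.
After n steps the width is (b−a)/2^n; need (b−a)/2^n ≤ 1e-4.
So n ≥ log₂(2.971000/1e-4) = log₂(29710.0000) ≈ 14.8587.
Hence n = 15.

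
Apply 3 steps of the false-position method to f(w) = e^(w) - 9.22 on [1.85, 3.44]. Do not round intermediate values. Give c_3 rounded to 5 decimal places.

2.17516

f(1.850000) = -2.860180, f(3.440000) = 21.966958
step 1: c = 2.033174, f(c) = -1.581708 < 0 → new bracket [2.033174, 3.440000]
step 2: c = 2.127667, f(c) = -0.824741 < 0 → new bracket [2.127667, 3.440000]
step 3: c = 2.175155, f(c) = -0.416448 < 0 → new bracket [2.175155, 3.440000]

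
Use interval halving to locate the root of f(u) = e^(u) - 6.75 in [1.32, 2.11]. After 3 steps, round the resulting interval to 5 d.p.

f(1.320000) = -3.006579, f(2.110000) = 1.498241 (opposite signs)
step 1: m = 1.715000, f(m) = -1.193324 < 0 → root in [1.715000, 2.110000]
step 2: m = 1.912500, f(m) = 0.019993 > 0 → root in [1.715000, 1.912500]
step 3: m = 1.813750, f(m) = -0.616595 < 0 → root in [1.813750, 1.912500]

[1.81375, 1.91250]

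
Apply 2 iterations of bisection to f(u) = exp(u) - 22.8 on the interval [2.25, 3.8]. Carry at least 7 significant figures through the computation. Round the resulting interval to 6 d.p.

f(2.250000) = -13.312264, f(3.800000) = 21.901184 (opposite signs)
step 1: m = 3.025000, f(m) = -2.205995 < 0 → root in [3.025000, 3.800000]
step 2: m = 3.412500, f(m) = 7.541002 > 0 → root in [3.025000, 3.412500]

[3.025000, 3.412500]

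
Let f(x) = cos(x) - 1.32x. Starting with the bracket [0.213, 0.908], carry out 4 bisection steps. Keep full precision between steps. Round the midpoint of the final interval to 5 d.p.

f(0.213000) = 0.696241, f(0.908000) = -0.583236 (opposite signs)
step 1: m = 0.560500, f(m) = 0.107129 > 0 → root in [0.560500, 0.908000]
step 2: m = 0.734250, f(m) = -0.226877 < 0 → root in [0.560500, 0.734250]
step 3: m = 0.647375, f(m) = -0.056865 < 0 → root in [0.560500, 0.647375]
step 4: m = 0.603938, f(m) = 0.025908 > 0 → root in [0.603938, 0.647375]
Midpoint of [0.603938, 0.647375] = 0.625656

0.62566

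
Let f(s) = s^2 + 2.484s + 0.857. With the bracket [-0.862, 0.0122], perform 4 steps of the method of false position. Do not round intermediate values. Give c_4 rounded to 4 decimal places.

f(-0.862000) = -0.541164, f(0.012200) = 0.887454
step 1: c = -0.530851, f(c) = -0.179831 < 0 → new bracket [-0.530851, 0.012200]
step 2: c = -0.439350, f(c) = -0.041317 < 0 → new bracket [-0.439350, 0.012200]
step 3: c = -0.419263, f(c) = -0.008667 < 0 → new bracket [-0.419263, 0.012200]
step 4: c = -0.415090, f(c) = -0.001783 < 0 → new bracket [-0.415090, 0.012200]

-0.4151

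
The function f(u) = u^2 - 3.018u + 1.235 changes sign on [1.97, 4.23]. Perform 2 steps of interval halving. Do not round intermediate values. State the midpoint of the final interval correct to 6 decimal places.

f(1.970000) = -0.829560, f(4.230000) = 6.361760 (opposite signs)
step 1: m = 3.100000, f(m) = 1.489200 > 0 → root in [1.970000, 3.100000]
step 2: m = 2.535000, f(m) = 0.010595 > 0 → root in [1.970000, 2.535000]
Midpoint of [1.970000, 2.535000] = 2.252500

2.252500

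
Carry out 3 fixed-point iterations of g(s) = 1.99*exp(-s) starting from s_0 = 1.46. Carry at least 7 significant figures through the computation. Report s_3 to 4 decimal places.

s_1 = g(1.460000) = 0.462150
s_2 = g(0.462150) = 1.253556
s_3 = g(1.253556) = 0.568121

0.5681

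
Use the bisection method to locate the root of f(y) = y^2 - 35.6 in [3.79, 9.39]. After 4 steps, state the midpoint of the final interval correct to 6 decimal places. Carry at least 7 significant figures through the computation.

f(3.790000) = -21.235900, f(9.390000) = 52.572100 (opposite signs)
step 1: m = 6.590000, f(m) = 7.828100 > 0 → root in [3.790000, 6.590000]
step 2: m = 5.190000, f(m) = -8.663900 < 0 → root in [5.190000, 6.590000]
step 3: m = 5.890000, f(m) = -0.907900 < 0 → root in [5.890000, 6.590000]
step 4: m = 6.240000, f(m) = 3.337600 > 0 → root in [5.890000, 6.240000]
Midpoint of [5.890000, 6.240000] = 6.065000

6.065000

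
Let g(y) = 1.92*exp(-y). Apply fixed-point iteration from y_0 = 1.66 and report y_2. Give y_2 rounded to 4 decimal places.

y_1 = g(1.660000) = 0.365067
y_2 = g(0.365067) = 1.332768

1.3328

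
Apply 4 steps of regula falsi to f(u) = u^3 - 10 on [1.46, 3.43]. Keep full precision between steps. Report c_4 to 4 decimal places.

2.1282

f(1.460000) = -6.887864, f(3.430000) = 30.353607
step 1: c = 1.824354, f(c) = -3.928058 < 0 → new bracket [1.824354, 3.430000]
step 2: c = 2.008332, f(c) = -1.899595 < 0 → new bracket [2.008332, 3.430000]
step 3: c = 2.092063, f(c) = -0.843606 < 0 → new bracket [2.092063, 3.430000]
step 4: c = 2.128243, f(c) = -0.360303 < 0 → new bracket [2.128243, 3.430000]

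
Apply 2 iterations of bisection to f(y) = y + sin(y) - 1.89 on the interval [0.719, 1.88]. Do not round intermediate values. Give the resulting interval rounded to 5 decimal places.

f(0.719000) = -0.512367, f(1.880000) = 0.942576 (opposite signs)
step 1: m = 1.299500, f(m) = 0.372924 > 0 → root in [0.719000, 1.299500]
step 2: m = 1.009250, f(m) = -0.034317 < 0 → root in [1.009250, 1.299500]

[1.00925, 1.29950]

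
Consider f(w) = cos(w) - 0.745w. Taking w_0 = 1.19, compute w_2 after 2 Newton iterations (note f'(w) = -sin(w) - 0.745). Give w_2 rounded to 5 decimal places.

0.86784

w_0 = 1.190000: f = -0.514890, f' = -1.673369 → w_1 = 1.190000 - (-0.514890)/(-1.673369) = 0.882303
w_1 = 0.882303: f = -0.021942, f' = -1.517204 → w_2 = 0.882303 - (-0.021942)/(-1.517204) = 0.867841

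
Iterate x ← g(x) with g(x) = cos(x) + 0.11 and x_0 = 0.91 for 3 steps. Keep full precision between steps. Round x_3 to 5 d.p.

x_1 = g(0.910000) = 0.723746
x_2 = g(0.723746) = 0.859331
x_3 = g(0.859331) = 0.762945

0.76294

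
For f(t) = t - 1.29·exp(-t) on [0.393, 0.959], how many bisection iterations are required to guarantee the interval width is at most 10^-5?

Initial width b − a = 0.959 − 0.393 = 0.566000.
After n steps the width is (b−a)/2^n; need (b−a)/2^n ≤ 10^-5.
So n ≥ log₂(0.566000/10^-5) = log₂(56600.0000) ≈ 15.7885.
Hence n = 16.

16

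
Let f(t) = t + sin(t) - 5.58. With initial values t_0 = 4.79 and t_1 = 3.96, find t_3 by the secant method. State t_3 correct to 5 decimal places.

f(t_0) = -1.786990, f(t_1) = -2.350058
t_2 = 3.960000 - (-2.350058)·(3.960000 - 4.790000)/(-2.350058 - (-1.786990)) = 7.424140; f(t_2) = 2.753172
t_3 = 7.424140 - (2.753172)·(7.424140 - 3.960000)/(2.753172 - (-2.350058)) = 5.555251; f(t_3) = -0.690079

5.55525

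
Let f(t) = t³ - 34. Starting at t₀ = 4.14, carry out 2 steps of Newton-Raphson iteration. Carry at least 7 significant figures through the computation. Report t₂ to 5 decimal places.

Newton update: t ← t − f(t)/f'(t).
f'(t) = 3t²
t_0 = 4.140000: f = 36.957944, f' = 51.418800 → t_1 = 4.140000 - (36.957944)/(51.418800) = 3.421237
t_1 = 3.421237: f = 6.045100, f' = 35.114583 → t_2 = 3.421237 - (6.045100)/(35.114583) = 3.249083

3.24908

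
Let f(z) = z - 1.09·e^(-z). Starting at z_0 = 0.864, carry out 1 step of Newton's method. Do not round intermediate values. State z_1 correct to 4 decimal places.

f'(z) = 1 + 1.09·e^(-z)
z_0 = 0.864000: f = 0.404595, f' = 1.459405 → z_1 = 0.864000 - (0.404595)/(1.459405) = 0.586767

0.5868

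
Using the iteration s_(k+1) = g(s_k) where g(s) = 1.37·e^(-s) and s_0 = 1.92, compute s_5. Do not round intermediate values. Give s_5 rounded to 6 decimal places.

0.570274

s_1 = g(1.920000) = 0.200852
s_2 = g(0.200852) = 1.120706
s_3 = g(1.120706) = 0.446688
s_4 = g(0.446688) = 0.876449
s_5 = g(0.876449) = 0.570274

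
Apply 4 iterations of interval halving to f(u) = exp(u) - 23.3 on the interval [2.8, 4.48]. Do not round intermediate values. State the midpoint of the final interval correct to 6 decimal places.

f(2.800000) = -6.855353, f(4.480000) = 64.934673 (opposite signs)
step 1: m = 3.640000, f(m) = 14.791837 > 0 → root in [2.800000, 3.640000]
step 2: m = 3.220000, f(m) = 1.728120 > 0 → root in [2.800000, 3.220000]
step 3: m = 3.010000, f(m) = -3.012600 < 0 → root in [3.010000, 3.220000]
step 4: m = 3.115000, f(m) = -0.766570 < 0 → root in [3.115000, 3.220000]
Midpoint of [3.115000, 3.220000] = 3.167500

3.167500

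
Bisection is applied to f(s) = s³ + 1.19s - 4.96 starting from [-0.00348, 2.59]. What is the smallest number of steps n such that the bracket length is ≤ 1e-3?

Initial width b − a = 2.59 − -0.00348 = 2.593480.
After n steps the width is (b−a)/2^n; need (b−a)/2^n ≤ 1e-3.
So n ≥ log₂(2.593480/1e-3) = log₂(2593.4800) ≈ 11.3407.
Hence n = 12.

12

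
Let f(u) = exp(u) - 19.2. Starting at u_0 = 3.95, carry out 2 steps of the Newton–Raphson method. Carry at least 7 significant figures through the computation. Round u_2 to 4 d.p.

f'(u) = exp(u)
u_0 = 3.950000: f = 32.735367, f' = 51.935367 → u_1 = 3.950000 - (32.735367)/(51.935367) = 3.319690
u_1 = 3.319690: f = 8.451785, f' = 27.651785 → u_2 = 3.319690 - (8.451785)/(27.651785) = 3.014040

3.0140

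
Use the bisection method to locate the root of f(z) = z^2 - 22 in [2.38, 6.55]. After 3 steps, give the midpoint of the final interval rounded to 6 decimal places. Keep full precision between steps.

f(2.380000) = -16.335600, f(6.550000) = 20.902500 (opposite signs)
step 1: m = 4.465000, f(m) = -2.063775 < 0 → root in [4.465000, 6.550000]
step 2: m = 5.507500, f(m) = 8.332556 > 0 → root in [4.465000, 5.507500]
step 3: m = 4.986250, f(m) = 2.862689 > 0 → root in [4.465000, 4.986250]
Midpoint of [4.465000, 4.986250] = 4.725625

4.725625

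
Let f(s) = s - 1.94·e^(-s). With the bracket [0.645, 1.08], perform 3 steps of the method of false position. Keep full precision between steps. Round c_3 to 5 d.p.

0.83867

f(0.645000) = -0.372845, f(1.080000) = 0.421185
step 1: c = 0.849259, f(c) = 0.019459 > 0 → new bracket [0.645000, 0.849259]
step 2: c = 0.839127, f(c) = 0.000877 > 0 → new bracket [0.645000, 0.839127]
step 3: c = 0.838671, f(c) = 0.000040 > 0 → new bracket [0.645000, 0.838671]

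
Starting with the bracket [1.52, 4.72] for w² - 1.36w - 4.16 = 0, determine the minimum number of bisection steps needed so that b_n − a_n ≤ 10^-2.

Initial width b − a = 4.72 − 1.52 = 3.200000.
After n steps the width is (b−a)/2^n; need (b−a)/2^n ≤ 10^-2.
So n ≥ log₂(3.200000/10^-2) = log₂(320.0000) ≈ 8.3219.
Hence n = 9.

9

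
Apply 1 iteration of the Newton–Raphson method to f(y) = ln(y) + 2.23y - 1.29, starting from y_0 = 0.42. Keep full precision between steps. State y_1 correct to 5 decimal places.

f'(y) = 1/y + 2.23
y_0 = 0.420000: f = -1.220901, f' = 4.610952 → y_1 = 0.420000 - (-1.220901)/(4.610952) = 0.684783

0.68478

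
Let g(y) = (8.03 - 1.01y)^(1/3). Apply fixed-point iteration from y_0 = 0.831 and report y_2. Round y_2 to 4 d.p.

1.8252

y_1 = g(0.831000) = 1.930146
y_2 = g(1.930146) = 1.825216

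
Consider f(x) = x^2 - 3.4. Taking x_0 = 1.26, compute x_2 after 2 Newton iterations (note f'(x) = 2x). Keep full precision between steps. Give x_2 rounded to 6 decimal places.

x_0 = 1.260000: f = -1.812400, f' = 2.520000 → x_1 = 1.260000 - (-1.812400)/(2.520000) = 1.979206
x_1 = 1.979206: f = 0.517258, f' = 3.958413 → x_2 = 1.979206 - (0.517258)/(3.958413) = 1.848533

1.848533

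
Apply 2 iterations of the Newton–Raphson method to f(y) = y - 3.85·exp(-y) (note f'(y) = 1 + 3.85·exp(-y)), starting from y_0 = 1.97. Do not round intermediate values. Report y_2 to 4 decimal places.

1.1757

y_0 = 1.970000: f = 1.433091, f' = 1.536909 → y_1 = 1.970000 - (1.433091)/(1.536909) = 1.037550
y_1 = 1.037550: f = -0.326589, f' = 2.364139 → y_2 = 1.037550 - (-0.326589)/(2.364139) = 1.175693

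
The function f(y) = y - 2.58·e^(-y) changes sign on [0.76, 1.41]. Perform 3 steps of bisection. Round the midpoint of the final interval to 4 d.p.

f(0.760000) = -0.446579, f(1.410000) = 0.780110 (opposite signs)
step 1: m = 1.085000, f(m) = 0.213213 > 0 → root in [0.760000, 1.085000]
step 2: m = 0.922500, f(m) = -0.103112 < 0 → root in [0.922500, 1.085000]
step 3: m = 1.003750, f(m) = 0.058174 > 0 → root in [0.922500, 1.003750]
Midpoint of [0.922500, 1.003750] = 0.963125

0.9631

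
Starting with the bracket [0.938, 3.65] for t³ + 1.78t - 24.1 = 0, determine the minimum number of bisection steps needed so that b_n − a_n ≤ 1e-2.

9

Initial width b − a = 3.65 − 0.938 = 2.712000.
After n steps the width is (b−a)/2^n; need (b−a)/2^n ≤ 1e-2.
So n ≥ log₂(2.712000/1e-2) = log₂(271.2000) ≈ 8.0832.
Hence n = 9.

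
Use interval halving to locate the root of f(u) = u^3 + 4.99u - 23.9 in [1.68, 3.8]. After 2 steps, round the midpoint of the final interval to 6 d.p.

2.475000

f(1.680000) = -10.775168, f(3.800000) = 49.934000 (opposite signs)
step 1: m = 2.740000, f(m) = 10.343424 > 0 → root in [1.680000, 2.740000]
step 2: m = 2.210000, f(m) = -2.078239 < 0 → root in [2.210000, 2.740000]
Midpoint of [2.210000, 2.740000] = 2.475000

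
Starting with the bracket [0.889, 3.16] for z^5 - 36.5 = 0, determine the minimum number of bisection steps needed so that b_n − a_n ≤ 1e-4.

Initial width b − a = 3.16 − 0.889 = 2.271000.
After n steps the width is (b−a)/2^n; need (b−a)/2^n ≤ 1e-4.
So n ≥ log₂(2.271000/1e-4) = log₂(22710.0000) ≈ 14.4710.
Hence n = 15.

15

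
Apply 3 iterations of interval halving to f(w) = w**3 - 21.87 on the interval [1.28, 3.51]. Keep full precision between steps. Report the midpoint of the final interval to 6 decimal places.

2.813125

f(1.280000) = -19.772848, f(3.510000) = 21.373551 (opposite signs)
step 1: m = 2.395000, f(m) = -8.132220 < 0 → root in [2.395000, 3.510000]
step 2: m = 2.952500, f(m) = 3.867699 > 0 → root in [2.395000, 2.952500]
step 3: m = 2.673750, f(m) = -2.755524 < 0 → root in [2.673750, 2.952500]
Midpoint of [2.673750, 2.952500] = 2.813125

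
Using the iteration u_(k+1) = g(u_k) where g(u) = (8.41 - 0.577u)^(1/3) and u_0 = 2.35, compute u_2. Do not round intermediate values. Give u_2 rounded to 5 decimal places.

1.94018

u_1 = g(2.350000) = 1.917842
u_2 = g(1.917842) = 1.940179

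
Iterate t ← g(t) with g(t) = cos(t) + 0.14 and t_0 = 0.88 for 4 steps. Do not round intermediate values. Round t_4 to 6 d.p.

t_1 = g(0.880000) = 0.777151
t_2 = g(0.777151) = 0.852914
t_3 = g(0.852914) = 0.797791
t_4 = g(0.797791) = 0.838290

0.838290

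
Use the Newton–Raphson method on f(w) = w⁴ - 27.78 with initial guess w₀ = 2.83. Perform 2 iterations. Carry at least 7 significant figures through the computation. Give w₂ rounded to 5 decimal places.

f'(w) = 4w³
w_0 = 2.830000: f = 36.362479, f' = 90.660748 → w_1 = 2.830000 - (36.362479)/(90.660748) = 2.428917
w_1 = 2.428917: f = 7.025730, f' = 57.318926 → w_2 = 2.428917 - (7.025730)/(57.318926) = 2.306344

2.30634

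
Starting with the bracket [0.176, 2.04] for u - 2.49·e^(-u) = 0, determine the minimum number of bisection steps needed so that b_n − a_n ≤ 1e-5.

Initial width b − a = 2.04 − 0.176 = 1.864000.
After n steps the width is (b−a)/2^n; need (b−a)/2^n ≤ 1e-5.
So n ≥ log₂(1.864000/1e-5) = log₂(186400.0000) ≈ 17.5080.
Hence n = 18.

18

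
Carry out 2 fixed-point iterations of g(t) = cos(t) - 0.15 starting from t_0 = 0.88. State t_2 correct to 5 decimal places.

0.73367

t_1 = g(0.880000) = 0.487151
t_2 = g(0.487151) = 0.733670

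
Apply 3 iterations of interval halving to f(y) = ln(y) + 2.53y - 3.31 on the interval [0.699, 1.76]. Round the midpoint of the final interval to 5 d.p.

1.16319

f(0.699000) = -1.899635, f(1.760000) = 1.708114 (opposite signs)
step 1: m = 1.229500, f(m) = 0.007243 > 0 → root in [0.699000, 1.229500]
step 2: m = 0.964250, f(m) = -0.906852 < 0 → root in [0.964250, 1.229500]
step 3: m = 1.096875, f(m) = -0.442441 < 0 → root in [1.096875, 1.229500]
Midpoint of [1.096875, 1.229500] = 1.163188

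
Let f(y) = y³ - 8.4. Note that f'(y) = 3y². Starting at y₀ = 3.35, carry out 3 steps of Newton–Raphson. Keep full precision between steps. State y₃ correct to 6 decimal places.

y_0 = 3.350000: f = 29.195375, f' = 33.667500 → y_1 = 3.350000 - (29.195375)/(33.667500) = 2.482832
y_1 = 2.482832: f = 6.905307, f' = 18.493366 → y_2 = 2.482832 - (6.905307)/(18.493366) = 2.109438
y_2 = 2.109438: f = 0.986431, f' = 13.349190 → y_3 = 2.109438 - (0.986431)/(13.349190) = 2.035544

2.035544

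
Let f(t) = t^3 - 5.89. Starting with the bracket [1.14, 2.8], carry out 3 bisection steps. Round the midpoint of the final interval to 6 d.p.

f(1.140000) = -4.408456, f(2.800000) = 16.062000 (opposite signs)
step 1: m = 1.970000, f(m) = 1.755373 > 0 → root in [1.140000, 1.970000]
step 2: m = 1.555000, f(m) = -2.129971 < 0 → root in [1.555000, 1.970000]
step 3: m = 1.762500, f(m) = -0.414959 < 0 → root in [1.762500, 1.970000]
Midpoint of [1.762500, 1.970000] = 1.866250

1.866250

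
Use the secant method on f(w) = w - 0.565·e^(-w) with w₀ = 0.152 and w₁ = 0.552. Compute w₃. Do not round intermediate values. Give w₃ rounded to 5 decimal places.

0.38448

Secant update: w_(k+1) = w_k − f(w_k)·(w_k − w_(k-1))/(f(w_k) − f(w_(k-1))).
f(w_0) = -0.333328, f(w_1) = 0.226675
w_2 = 0.552000 - (0.226675)·(0.552000 - 0.152000)/(0.226675 - (-0.333328)) = 0.390090; f(w_2) = 0.007588
w_3 = 0.390090 - (0.007588)·(0.390090 - 0.552000)/(0.007588 - (0.226675)) = 0.384483; f(w_3) = -0.000171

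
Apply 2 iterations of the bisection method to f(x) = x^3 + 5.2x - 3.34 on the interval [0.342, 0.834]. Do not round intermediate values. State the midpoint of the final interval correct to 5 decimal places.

0.64950

f(0.342000) = -1.521598, f(0.834000) = 1.576894 (opposite signs)
step 1: m = 0.588000, f(m) = -0.079103 < 0 → root in [0.588000, 0.834000]
step 2: m = 0.711000, f(m) = 0.716625 > 0 → root in [0.588000, 0.711000]
Midpoint of [0.588000, 0.711000] = 0.649500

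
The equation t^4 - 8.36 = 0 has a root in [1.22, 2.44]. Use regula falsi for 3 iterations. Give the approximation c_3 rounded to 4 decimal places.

1.6393

f(1.220000) = -6.144665, f(2.440000) = 27.085353
step 1: c = 1.445594, f(c) = -3.992979 < 0 → new bracket [1.445594, 2.440000]
step 2: c = 1.573356, f(c) = -2.232146 < 0 → new bracket [1.573356, 2.440000]
step 3: c = 1.639340, f(c) = -1.137690 < 0 → new bracket [1.639340, 2.440000]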